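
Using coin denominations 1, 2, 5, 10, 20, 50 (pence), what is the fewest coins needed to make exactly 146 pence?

146 = 2×50 + 2×20 + 1×5 + 1×1
Total coins = 2 + 2 + 1 + 1 = 6

6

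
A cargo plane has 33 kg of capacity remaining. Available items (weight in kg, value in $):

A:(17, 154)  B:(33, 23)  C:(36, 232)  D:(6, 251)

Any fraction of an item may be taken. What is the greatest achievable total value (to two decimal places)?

Order: D (251/6=41.83) > A (154/17=9.06) > C (232/36=6.44) > B (23/33=0.70)
Fill: take D (6 @ 251) → take A (17 @ 154) → take 10/36 of C → 64.44; 33/33 used.
Total value = 469.44

469.44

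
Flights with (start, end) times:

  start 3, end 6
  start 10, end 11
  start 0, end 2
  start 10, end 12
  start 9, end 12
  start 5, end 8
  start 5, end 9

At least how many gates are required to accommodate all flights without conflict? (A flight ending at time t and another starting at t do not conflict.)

3

The answer is the maximum number of intervals overlapping at any instant.
Events (time:±→running): 0:+→1 2:-→0 3:+→1 5:+→2 5:+→3 … peak 3.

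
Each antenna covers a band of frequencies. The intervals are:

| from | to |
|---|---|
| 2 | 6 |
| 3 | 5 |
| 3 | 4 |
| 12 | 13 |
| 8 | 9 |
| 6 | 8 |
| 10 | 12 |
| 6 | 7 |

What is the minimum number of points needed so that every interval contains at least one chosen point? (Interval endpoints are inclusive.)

4

By right end: [3,4]  [3,5]  [2,6]  [6,7]  [6,8]  [8,9]  [10,12]  [12,13]
[3,4] uncovered → point at 4; [6,7] uncovered → point at 7; [8,9] uncovered → point at 9; [10,12] uncovered → point at 12.
Points: 4, 7, 9, 12 (4 total).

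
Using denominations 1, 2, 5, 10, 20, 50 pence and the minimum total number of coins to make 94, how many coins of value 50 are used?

1

Use the largest denomination that fits, subtract, and repeat.
94 = 1×50 + 2×20 + 2×2
Count of 50: 1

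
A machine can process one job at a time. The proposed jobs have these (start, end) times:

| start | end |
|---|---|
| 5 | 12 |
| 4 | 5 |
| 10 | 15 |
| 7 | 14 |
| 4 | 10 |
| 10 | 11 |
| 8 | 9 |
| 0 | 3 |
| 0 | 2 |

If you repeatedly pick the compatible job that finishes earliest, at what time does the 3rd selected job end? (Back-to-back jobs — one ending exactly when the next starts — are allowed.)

By end time: (0,2), (0,3), (4,5), (8,9), (4,10), (10,11), (5,12), (7,14), (10,15).
Pick (0,2); next start ≥ 2 → (4,5); next start ≥ 5 → (8,9); next start ≥ 9 → (10,11).
Selected: (0,2) (4,5) (8,9) (10,11)

9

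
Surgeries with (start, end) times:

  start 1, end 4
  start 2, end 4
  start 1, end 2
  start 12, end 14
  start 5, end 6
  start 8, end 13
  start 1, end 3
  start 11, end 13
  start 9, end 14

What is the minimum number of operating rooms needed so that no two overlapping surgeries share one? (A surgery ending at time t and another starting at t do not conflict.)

Events (time:±→running): 1:+→1 1:+→2 1:+→3 2:-→2 2:+→3 3:-→2 4:-→1 4:-→0 5:+→1 6:-→0 8:+→1 9:+→2 11:+→3 12:+→4 … peak 4.

4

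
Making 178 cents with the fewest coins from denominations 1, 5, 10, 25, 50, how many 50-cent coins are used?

178 = 3×50 + 1×25 + 3×1
Count of 50: 3

3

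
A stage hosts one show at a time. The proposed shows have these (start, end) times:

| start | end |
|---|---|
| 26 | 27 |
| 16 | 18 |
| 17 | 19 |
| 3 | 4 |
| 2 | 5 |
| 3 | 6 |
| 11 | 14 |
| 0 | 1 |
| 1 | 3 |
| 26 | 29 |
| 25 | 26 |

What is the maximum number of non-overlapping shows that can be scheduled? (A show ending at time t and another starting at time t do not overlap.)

7

Sort by end time and greedily take each interval whose start is ≥ the last chosen end.
Sorted by end: (0,1)  (1,3)  (3,4)  (2,5)  (3,6)  (11,14)  (16,18)  (17,19)  (25,26)  (26,27)  (26,29)
take (0,1); take (1,3); take (3,4); take (11,14); take (16,18); take (25,26); take (26,27).
Selected 7 shows.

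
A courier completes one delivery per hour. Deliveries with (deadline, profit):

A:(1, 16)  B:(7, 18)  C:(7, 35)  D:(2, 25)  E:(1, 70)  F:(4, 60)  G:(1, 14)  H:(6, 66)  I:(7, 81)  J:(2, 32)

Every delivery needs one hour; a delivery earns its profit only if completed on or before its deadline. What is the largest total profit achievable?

362

Take jobs in profit order; each goes to the latest open slot no later than its deadline.
By profit: I(d7,81), E(d1,70), H(d6,66), F(d4,60), C(d7,35), J(d2,32), D(d2,25), B(d7,18), A(d1,16), G(d1,14)
I→slot 7; E→slot 1; H→slot 6; F→slot 4; C→slot 5; J→slot 2; D skipped; B→slot 3; A skipped; G skipped.
Profit = 70 + 32 + 18 + 60 + 35 + 66 + 81 = 362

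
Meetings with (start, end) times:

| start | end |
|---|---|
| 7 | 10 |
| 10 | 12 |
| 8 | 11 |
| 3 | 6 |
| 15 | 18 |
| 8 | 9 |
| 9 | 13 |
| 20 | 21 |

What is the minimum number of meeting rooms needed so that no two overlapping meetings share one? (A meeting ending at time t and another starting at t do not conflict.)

Count concurrent intervals with a sweep; the peak is the room count.
starts: [3, 7, 8, 8, 9, 10, 15, 20]
ends:   [6, 9, 10, 11, 12, 13, 18, 21]
s3→1 e6→0 s7→1 s8→2 s8→3  — peak 3.

3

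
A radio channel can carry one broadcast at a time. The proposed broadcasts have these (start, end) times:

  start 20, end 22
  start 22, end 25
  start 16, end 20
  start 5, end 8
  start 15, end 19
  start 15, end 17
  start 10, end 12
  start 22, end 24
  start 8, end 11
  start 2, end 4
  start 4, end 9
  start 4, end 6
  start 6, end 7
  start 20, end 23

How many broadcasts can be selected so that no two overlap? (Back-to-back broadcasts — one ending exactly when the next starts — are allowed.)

7

Greedy by earliest finish: after sorting by end time, pick each interval compatible with the last pick.
By end time: (2,4), (4,6), (6,7), (5,8), (4,9), (8,11), (10,12), (15,17), (15,19), (16,20), (20,22), (20,23), (22,24), (22,25).
Pick (2,4); next start ≥ 4 → (4,6); next start ≥ 6 → (6,7); next start ≥ 7 → (8,11); next start ≥ 11 → (15,17); next start ≥ 17 → (20,22); next start ≥ 22 → (22,24).
Selected 7 broadcasts.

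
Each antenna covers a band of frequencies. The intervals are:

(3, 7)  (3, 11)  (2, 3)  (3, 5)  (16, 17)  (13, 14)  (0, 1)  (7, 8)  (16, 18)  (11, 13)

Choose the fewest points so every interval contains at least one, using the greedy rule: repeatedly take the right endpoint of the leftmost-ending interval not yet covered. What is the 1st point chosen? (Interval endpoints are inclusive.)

1

Process intervals by earliest right end; each time one isn't hit yet, stab at its right endpoint.
By right end: [0,1]  [2,3]  [3,5]  [3,7]  [7,8]  [3,11]  [11,13]  [13,14]  [16,17]  [16,18]
[0,1] uncovered → point at 1; [2,3] uncovered → point at 3; [7,8] uncovered → point at 8; [11,13] uncovered → point at 13; [16,17] uncovered → point at 17.
Points: 1, 3, 8, 13, 17 (5 total).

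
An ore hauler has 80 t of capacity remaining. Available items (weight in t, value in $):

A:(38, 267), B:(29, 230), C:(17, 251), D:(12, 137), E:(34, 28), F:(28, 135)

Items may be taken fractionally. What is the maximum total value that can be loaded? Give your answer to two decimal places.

772.58

Order: C (251/17=14.76) > D (137/12=11.42) > B (230/29=7.93) > A (267/38=7.03) > F (135/28=4.82) > E (28/34=0.82)
Fill: take C (17 @ 251) → take D (12 @ 137) → take B (29 @ 230) → take 22/38 of A → 154.58; 80/80 used.
Total value = 772.58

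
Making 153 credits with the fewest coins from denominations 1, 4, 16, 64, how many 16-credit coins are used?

1

Greedy: take as many of the largest coin as possible, then repeat with the remainder.
153 − 2×64→25 − 1×16→9 − 2×4→1 − 1×1→0
Count of 16: 1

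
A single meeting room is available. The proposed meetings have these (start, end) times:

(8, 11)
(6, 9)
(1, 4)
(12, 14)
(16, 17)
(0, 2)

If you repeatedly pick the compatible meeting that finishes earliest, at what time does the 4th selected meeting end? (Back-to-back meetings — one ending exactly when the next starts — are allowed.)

17

By end time: (0,2), (1,4), (6,9), (8,11), (12,14), (16,17).
Pick (0,2); next start ≥ 2 → (6,9); next start ≥ 9 → (12,14); next start ≥ 14 → (16,17).
Selected: (0,2) (6,9) (12,14) (16,17)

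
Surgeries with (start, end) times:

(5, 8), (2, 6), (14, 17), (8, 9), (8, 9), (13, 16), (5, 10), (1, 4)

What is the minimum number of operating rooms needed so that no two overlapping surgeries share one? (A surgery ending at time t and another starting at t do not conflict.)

3

starts: [1, 2, 5, 5, 8, 8, 13, 14]
ends:   [4, 6, 8, 9, 9, 10, 16, 17]
s1→1 s2→2 e4→1 s5→2 s5→3  — peak 3.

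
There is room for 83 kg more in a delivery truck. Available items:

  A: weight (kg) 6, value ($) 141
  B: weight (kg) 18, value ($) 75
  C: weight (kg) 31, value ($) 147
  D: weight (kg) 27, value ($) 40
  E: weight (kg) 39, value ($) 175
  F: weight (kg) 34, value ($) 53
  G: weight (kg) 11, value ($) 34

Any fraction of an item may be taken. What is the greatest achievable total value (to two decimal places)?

Order: A (141/6=23.50) > C (147/31=4.74) > E (175/39=4.49) > B (75/18=4.17) > G (34/11=3.09) > F (53/34=1.56) > D (40/27=1.48)
Fill: take A (6 @ 141) → take C (31 @ 147) → take E (39 @ 175) → take 7/18 of B → 29.17; 83/83 used.
Total value = 492.17

492.17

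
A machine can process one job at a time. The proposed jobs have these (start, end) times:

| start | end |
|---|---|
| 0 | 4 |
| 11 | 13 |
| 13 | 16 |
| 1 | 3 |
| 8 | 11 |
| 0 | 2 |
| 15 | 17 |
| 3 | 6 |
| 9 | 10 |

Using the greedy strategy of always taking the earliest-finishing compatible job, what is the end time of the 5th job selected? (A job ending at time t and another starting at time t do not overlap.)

16

Greedy by earliest finish: after sorting by end time, pick each interval compatible with the last pick.
Sorted by end: (0,2)  (1,3)  (0,4)  (3,6)  (9,10)  (8,11)  (11,13)  (13,16)  (15,17)
take (0,2); take (3,6); take (9,10); take (11,13); take (13,16).
Selected: (0,2) (3,6) (9,10) (11,13) (13,16)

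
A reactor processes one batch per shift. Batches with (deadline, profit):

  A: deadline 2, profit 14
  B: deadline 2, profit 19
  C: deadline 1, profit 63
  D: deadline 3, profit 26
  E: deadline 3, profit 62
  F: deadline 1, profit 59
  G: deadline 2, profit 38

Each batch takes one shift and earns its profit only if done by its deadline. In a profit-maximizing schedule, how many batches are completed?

3

Profit order: C=63 E=62 F=59 G=38 D=26 B=19 A=14
Assign: C→slot 1, E→slot 3, F skipped, G→slot 2, D skipped, B skipped, A skipped.
Slots: [1:C] [2:G] [3:E]
3 of 7 scheduled.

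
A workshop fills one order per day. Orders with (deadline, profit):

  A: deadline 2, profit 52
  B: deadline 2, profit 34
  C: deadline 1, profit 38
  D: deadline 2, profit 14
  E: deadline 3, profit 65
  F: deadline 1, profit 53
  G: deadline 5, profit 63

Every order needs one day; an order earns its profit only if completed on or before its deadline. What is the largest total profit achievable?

233

Profit order: E=65 G=63 F=53 A=52 C=38 B=34 D=14
Assign: E→slot 3, G→slot 5, F→slot 1, A→slot 2, C skipped, B skipped, D skipped.
Slots: [1:F] [2:A] [3:E] [5:G]
Profit = 53 + 52 + 65 + 63 = 233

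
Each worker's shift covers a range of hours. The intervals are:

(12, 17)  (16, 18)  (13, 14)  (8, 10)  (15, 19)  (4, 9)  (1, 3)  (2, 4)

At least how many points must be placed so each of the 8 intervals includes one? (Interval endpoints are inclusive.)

4

Sorted: [1,3] [2,4] [4,9] [8,10] [13,14] [12,17] [16,18] [15,19]
{[1,3],[2,4]} hit by 3; {[4,9],[8,10]} hit by 9; {[13,14],[12,17]} hit by 14; {[16,18],[15,19]} hit by 18.
Points: 3, 9, 14, 18 (4 total).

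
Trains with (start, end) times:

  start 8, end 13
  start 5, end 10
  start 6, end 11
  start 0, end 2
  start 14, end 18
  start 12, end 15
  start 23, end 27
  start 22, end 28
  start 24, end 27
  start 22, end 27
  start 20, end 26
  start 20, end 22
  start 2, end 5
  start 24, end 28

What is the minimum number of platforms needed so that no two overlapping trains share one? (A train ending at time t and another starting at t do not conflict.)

starts: [0, 2, 5, 6, 8, 12, 14, 20, 20, 22, 22, 23, 24, 24]
ends:   [2, 5, 10, 11, 13, 15, 18, 22, 26, 27, 27, 27, 28, 28]
s0→1 e2→0 s2→1 e5→0 s5→1 s6→2 s8→3 e10→2 e11→1 s12→2 e13→1 s14→2 e15→1 e18→0 s20→1 s20→2 e22→1 s22→2 s22→3 s23→4 s24→5 s24→6  — peak 6.

6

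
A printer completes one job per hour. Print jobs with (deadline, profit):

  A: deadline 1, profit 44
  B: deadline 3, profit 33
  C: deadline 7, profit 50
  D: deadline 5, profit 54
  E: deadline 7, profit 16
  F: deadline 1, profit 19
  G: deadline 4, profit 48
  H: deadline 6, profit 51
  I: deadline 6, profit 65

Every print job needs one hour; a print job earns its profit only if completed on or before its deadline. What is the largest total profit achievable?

Sort by profit descending; place each in the latest free slot ≤ its deadline.
By profit: I(d6,65), D(d5,54), H(d6,51), C(d7,50), G(d4,48), A(d1,44), B(d3,33), F(d1,19), E(d7,16)
I→slot 6; D→slot 5; H→slot 4; C→slot 7; G→slot 3; A→slot 1; B→slot 2; F skipped; E skipped.
Profit = 44 + 33 + 48 + 51 + 54 + 65 + 50 = 345

345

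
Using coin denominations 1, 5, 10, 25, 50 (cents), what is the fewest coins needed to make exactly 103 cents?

103 = 2×50 + 3×1
Total coins = 2 + 3 = 5

5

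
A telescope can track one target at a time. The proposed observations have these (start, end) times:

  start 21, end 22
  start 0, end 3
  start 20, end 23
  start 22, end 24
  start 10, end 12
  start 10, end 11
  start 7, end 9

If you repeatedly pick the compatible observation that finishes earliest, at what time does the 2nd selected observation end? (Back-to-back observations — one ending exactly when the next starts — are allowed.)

9

By end time: (0,3), (7,9), (10,11), (10,12), (21,22), (20,23), (22,24).
Pick (0,3); next start ≥ 3 → (7,9); next start ≥ 9 → (10,11); next start ≥ 11 → (21,22); next start ≥ 22 → (22,24).
Selected: (0,3) (7,9) (10,11) (21,22) (22,24)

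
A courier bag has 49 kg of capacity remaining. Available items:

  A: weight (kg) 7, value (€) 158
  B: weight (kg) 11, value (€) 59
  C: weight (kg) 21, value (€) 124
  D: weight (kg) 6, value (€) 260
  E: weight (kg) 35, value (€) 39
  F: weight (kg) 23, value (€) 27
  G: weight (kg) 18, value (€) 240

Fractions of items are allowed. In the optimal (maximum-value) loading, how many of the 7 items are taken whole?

3

Order: D (260/6=43.33) > A (158/7=22.57) > G (240/18=13.33) > C (124/21=5.90) > B (59/11=5.36) > F (27/23=1.17) > E (39/35=1.11)
Fill: take D (6 @ 260) → take A (7 @ 158) → take G (18 @ 240) → take 18/21 of C → 106.29; 49/49 used.
3 item(s) taken whole; one partial (take 18/21 of C).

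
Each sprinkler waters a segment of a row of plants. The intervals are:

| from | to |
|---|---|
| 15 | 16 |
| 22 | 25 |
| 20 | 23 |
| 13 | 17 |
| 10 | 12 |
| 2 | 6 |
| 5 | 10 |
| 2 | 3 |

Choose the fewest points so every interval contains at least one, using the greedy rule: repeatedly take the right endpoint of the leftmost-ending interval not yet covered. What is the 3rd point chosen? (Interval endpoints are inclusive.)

Process intervals by earliest right end; each time one isn't hit yet, stab at its right endpoint.
Sorted: [2,3] [2,6] [5,10] [10,12] [15,16] [13,17] [20,23] [22,25]
{[2,3],[2,6]} hit by 3; {[5,10],[10,12]} hit by 10; {[15,16],[13,17]} hit by 16; {[20,23],[22,25]} hit by 23.
Points: 3, 10, 16, 23 (4 total).

16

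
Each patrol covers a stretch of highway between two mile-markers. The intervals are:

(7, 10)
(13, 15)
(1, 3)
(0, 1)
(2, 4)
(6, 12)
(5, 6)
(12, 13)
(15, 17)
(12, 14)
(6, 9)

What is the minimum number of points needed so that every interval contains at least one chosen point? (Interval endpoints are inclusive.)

6

Sorted: [0,1] [1,3] [2,4] [5,6] [6,9] [7,10] [6,12] [12,13] [12,14] [13,15] [15,17]
{[0,1],[1,3]} hit by 1; {[2,4]} hit by 4; {[5,6],[6,9]} hit by 6; {[7,10],[6,12]} hit by 10; {[12,13],[12,14],[13,15]} hit by 13; {[15,17]} hit by 17.
Points: 1, 4, 6, 10, 13, 17 (6 total).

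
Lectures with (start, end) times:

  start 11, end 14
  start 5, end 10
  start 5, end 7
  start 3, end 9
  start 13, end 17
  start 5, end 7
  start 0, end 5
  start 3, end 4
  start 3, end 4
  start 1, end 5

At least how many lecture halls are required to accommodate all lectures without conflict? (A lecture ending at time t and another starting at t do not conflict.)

The answer is the maximum number of intervals overlapping at any instant.
starts: [0, 1, 3, 3, 3, 5, 5, 5, 11, 13]
ends:   [4, 4, 5, 5, 7, 7, 9, 10, 14, 17]
s0→1 s1→2 s3→3 s3→4 s3→5  — peak 5.

5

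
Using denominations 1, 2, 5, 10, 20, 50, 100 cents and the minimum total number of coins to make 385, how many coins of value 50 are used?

1

385 − 3×100→85 − 1×50→35 − 1×20→15 − 1×10→5 − 1×5→0
Count of 50: 1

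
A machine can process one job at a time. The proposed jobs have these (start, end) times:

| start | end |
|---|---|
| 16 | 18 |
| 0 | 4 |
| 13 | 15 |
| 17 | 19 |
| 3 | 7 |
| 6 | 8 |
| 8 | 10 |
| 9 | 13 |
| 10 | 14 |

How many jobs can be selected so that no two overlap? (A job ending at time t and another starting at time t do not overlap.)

Sorted by end: (0,4)  (3,7)  (6,8)  (8,10)  (9,13)  (10,14)  (13,15)  (16,18)  (17,19)
take (0,4); take (6,8); take (8,10); take (10,14); take (16,18).
Selected 5 jobs.

5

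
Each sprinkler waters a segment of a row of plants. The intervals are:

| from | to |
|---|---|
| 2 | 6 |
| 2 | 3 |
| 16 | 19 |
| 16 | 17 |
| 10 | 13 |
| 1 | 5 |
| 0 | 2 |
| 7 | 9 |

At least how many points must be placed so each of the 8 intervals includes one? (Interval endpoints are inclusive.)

Sort by right endpoint; whenever an interval is uncovered, place a point at its right end.
Sorted: [0,2] [2,3] [1,5] [2,6] [7,9] [10,13] [16,17] [16,19]
{[0,2],[2,3],[1,5],[2,6]} hit by 2; {[7,9]} hit by 9; {[10,13]} hit by 13; {[16,17],[16,19]} hit by 17.
Points: 2, 9, 13, 17 (4 total).

4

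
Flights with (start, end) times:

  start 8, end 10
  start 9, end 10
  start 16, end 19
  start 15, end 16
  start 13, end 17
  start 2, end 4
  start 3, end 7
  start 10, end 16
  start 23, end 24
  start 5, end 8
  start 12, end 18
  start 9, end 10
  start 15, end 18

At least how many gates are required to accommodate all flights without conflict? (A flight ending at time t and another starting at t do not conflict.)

5

The answer is the maximum number of intervals overlapping at any instant.
Events (time:±→running): 2:+→1 3:+→2 4:-→1 5:+→2 7:-→1 8:-→0 8:+→1 9:+→2 9:+→3 10:-→2 10:-→1 10:-→0 10:+→1 12:+→2 13:+→3 15:+→4 15:+→5 … peak 5.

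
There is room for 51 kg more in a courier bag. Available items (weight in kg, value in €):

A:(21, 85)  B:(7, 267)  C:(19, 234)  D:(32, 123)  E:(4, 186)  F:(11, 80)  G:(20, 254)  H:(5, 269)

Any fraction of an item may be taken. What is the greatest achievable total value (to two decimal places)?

1160.74

Ratios (sorted): H 53.80, E 46.50, B 38.14, G 12.70, C 12.32, F 7.27, A 4.05, D 3.84
take H (5 @ 269); take E (4 @ 186); take B (7 @ 267); take G (20 @ 254); take 15/19 of C → 184.74. Capacity used 51/51.
Total value = 1160.74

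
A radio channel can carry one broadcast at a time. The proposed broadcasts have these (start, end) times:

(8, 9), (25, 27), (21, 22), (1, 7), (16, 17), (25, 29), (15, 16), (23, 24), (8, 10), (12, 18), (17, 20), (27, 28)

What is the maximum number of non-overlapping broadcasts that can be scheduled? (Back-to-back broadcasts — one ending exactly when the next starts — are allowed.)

Sorted by end: (1,7)  (8,9)  (8,10)  (15,16)  (16,17)  (12,18)  (17,20)  (21,22)  (23,24)  (25,27)  (27,28)  (25,29)
take (1,7); take (8,9); take (15,16); take (16,17); take (17,20); take (21,22); take (23,24); take (25,27); take (27,28).
Selected 9 broadcasts.

9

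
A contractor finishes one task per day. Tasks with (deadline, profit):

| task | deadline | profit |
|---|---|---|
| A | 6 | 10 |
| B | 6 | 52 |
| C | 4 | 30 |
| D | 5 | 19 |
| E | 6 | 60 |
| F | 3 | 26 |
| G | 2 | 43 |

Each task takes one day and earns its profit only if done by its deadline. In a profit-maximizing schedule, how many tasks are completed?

Sort by profit descending; place each in the latest free slot ≤ its deadline.
By profit: E(d6,60), B(d6,52), G(d2,43), C(d4,30), F(d3,26), D(d5,19), A(d6,10)
E→slot 6; B→slot 5; G→slot 2; C→slot 4; F→slot 3; D→slot 1; A skipped.
6 of 7 scheduled.

6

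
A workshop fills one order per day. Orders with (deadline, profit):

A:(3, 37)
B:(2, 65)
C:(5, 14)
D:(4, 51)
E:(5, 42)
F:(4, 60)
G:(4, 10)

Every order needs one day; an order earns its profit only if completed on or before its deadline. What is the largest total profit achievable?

Profit order: B=65 F=60 D=51 E=42 A=37 C=14 G=10
Assign: B→slot 2, F→slot 4, D→slot 3, E→slot 5, A→slot 1, C skipped, G skipped.
Slots: [1:A] [2:B] [3:D] [4:F] [5:E]
Profit = 37 + 65 + 51 + 60 + 42 = 255

255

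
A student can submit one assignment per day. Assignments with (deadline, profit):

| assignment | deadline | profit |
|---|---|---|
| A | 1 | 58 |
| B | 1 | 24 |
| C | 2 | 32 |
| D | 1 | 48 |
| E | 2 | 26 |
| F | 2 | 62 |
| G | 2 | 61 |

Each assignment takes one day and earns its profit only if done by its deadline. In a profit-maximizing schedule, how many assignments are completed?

Take jobs in profit order; each goes to the latest open slot no later than its deadline.
Profit order: F=62 G=61 A=58 D=48 C=32 E=26 B=24
Assign: F→slot 2, G→slot 1, A skipped, D skipped, C skipped, E skipped, B skipped.
Slots: [1:G] [2:F]
2 of 7 scheduled.

2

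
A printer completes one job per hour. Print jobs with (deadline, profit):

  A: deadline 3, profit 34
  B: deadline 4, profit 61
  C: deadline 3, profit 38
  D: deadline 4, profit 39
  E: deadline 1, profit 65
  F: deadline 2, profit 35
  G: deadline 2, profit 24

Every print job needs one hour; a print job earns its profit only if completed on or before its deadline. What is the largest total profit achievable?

203

Take jobs in profit order; each goes to the latest open slot no later than its deadline.
Profit order: E=65 B=61 D=39 C=38 F=35 A=34 G=24
Assign: E→slot 1, B→slot 4, D→slot 3, C→slot 2, F skipped, A skipped, G skipped.
Slots: [1:E] [2:C] [3:D] [4:B]
Profit = 65 + 38 + 39 + 61 = 203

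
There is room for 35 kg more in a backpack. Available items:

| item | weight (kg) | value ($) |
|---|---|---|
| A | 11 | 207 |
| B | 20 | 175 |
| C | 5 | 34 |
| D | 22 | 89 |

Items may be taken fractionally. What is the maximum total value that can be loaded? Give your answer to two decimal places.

Ratios (sorted): A 18.82, B 8.75, C 6.80, D 4.05
take A (11 @ 207); take B (20 @ 175); take 4/5 of C → 27.20. Capacity used 35/35.
Total value = 409.20

409.20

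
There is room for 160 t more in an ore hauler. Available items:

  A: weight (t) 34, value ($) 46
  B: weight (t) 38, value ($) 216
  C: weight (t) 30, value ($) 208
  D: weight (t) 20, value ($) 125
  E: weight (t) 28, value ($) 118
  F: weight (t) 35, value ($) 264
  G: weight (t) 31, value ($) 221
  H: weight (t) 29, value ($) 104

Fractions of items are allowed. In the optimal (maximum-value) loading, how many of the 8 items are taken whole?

5

Ratios (sorted): F 7.54, G 7.13, C 6.93, D 6.25, B 5.68, E 4.21, H 3.59, A 1.35
take F (35 @ 264); take G (31 @ 221); take C (30 @ 208); take D (20 @ 125); take B (38 @ 216); take 6/28 of E → 25.29. Capacity used 160/160.
5 item(s) taken whole; one partial (take 6/28 of E).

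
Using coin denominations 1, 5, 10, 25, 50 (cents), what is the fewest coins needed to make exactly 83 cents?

6

Greedy: take as many of the largest coin as possible, then repeat with the remainder.
83 − 1×50→33 − 1×25→8 − 1×5→3 − 3×1→0
Total coins = 1 + 1 + 1 + 3 = 6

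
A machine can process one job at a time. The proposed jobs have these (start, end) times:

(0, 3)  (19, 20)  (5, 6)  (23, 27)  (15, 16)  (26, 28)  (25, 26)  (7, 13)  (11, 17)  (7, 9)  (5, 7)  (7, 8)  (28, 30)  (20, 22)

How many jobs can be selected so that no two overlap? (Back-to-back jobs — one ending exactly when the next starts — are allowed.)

Order by finish time; keep every interval that doesn't clash with the previous kept one.
By end time: (0,3), (5,6), (5,7), (7,8), (7,9), (7,13), (15,16), (11,17), (19,20), (20,22), (25,26), (23,27), (26,28), (28,30).
Pick (0,3); next start ≥ 3 → (5,6); next start ≥ 6 → (7,8); next start ≥ 8 → (15,16); next start ≥ 16 → (19,20); next start ≥ 20 → (20,22); next start ≥ 22 → (25,26); next start ≥ 26 → (26,28); next start ≥ 28 → (28,30).
Selected 9 jobs.

9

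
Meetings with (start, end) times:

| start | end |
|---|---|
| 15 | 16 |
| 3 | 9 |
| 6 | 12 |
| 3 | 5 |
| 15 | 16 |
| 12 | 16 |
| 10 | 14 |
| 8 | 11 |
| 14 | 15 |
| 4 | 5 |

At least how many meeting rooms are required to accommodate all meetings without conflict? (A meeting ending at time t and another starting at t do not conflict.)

Events (time:±→running): 3:+→1 3:+→2 4:+→3 … peak 3.

3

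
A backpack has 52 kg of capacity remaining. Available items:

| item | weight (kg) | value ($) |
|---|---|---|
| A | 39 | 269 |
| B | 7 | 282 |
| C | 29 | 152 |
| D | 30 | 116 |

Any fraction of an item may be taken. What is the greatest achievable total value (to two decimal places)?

Greedy by value/weight ratio, highest first.
Order: B (282/7=40.29) > A (269/39=6.90) > C (152/29=5.24) > D (116/30=3.87)
Fill: take B (7 @ 282) → take A (39 @ 269) → take 6/29 of C → 31.45; 52/52 used.
Total value = 582.45

582.45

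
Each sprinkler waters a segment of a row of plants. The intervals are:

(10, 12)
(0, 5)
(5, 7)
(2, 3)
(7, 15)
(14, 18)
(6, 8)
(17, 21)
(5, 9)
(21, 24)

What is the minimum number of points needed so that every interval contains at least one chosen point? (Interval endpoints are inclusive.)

5

By right end: [2,3]  [0,5]  [5,7]  [6,8]  [5,9]  [10,12]  [7,15]  [14,18]  [17,21]  [21,24]
[2,3] uncovered → point at 3; [5,7] uncovered → point at 7; [10,12] uncovered → point at 12; [14,18] uncovered → point at 18; [21,24] uncovered → point at 24.
Points: 3, 7, 12, 18, 24 (5 total).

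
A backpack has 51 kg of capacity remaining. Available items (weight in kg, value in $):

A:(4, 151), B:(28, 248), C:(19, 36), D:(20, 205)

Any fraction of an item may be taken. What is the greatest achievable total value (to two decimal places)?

Sort by value per unit weight and fill in that order.
Ratios (sorted): A 37.75, D 10.25, B 8.86, C 1.89
take A (4 @ 151); take D (20 @ 205); take 27/28 of B → 239.14. Capacity used 51/51.
Total value = 595.14

595.14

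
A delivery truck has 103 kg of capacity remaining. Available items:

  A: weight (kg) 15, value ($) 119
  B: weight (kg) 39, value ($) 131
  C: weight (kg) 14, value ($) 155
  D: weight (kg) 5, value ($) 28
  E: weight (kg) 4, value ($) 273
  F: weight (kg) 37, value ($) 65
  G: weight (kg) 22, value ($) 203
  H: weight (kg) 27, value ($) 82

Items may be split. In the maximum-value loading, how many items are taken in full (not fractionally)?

Ratios (sorted): E 68.25, C 11.07, G 9.23, A 7.93, D 5.60, B 3.36, H 3.04, F 1.76
take E (4 @ 273); take C (14 @ 155); take G (22 @ 203); take A (15 @ 119); take D (5 @ 28); take B (39 @ 131); take 4/27 of H → 12.15. Capacity used 103/103.
6 item(s) taken whole; one partial (take 4/27 of H).

6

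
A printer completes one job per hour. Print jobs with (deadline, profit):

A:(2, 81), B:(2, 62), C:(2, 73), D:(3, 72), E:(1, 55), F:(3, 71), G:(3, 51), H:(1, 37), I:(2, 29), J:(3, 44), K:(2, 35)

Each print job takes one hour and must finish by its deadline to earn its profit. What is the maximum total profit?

Profit order: A=81 C=73 D=72 F=71 B=62 E=55 G=51 J=44 H=37 K=35 I=29
Assign: A→slot 2, C→slot 1, D→slot 3, F skipped, B skipped, E skipped, G skipped, J skipped, H skipped, K skipped, I skipped.
Slots: [1:C] [2:A] [3:D]
Profit = 73 + 81 + 72 = 226

226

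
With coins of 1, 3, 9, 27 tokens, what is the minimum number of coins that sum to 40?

Greedy: take as many of the largest coin as possible, then repeat with the remainder.
40 − 1×27→13 − 1×9→4 − 1×3→1 − 1×1→0
Total coins = 1 + 1 + 1 + 1 = 4

4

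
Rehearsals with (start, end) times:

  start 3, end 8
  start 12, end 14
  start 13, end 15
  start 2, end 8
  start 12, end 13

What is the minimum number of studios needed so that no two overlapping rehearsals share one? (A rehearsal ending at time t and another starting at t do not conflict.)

Events (time:±→running): 2:+→1 3:+→2 … peak 2.

2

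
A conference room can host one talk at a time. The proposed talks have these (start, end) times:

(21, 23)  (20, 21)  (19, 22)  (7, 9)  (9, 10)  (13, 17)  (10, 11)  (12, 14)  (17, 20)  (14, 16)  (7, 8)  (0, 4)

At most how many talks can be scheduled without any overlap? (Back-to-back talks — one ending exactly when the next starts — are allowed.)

9

Sorted by end: (0,4)  (7,8)  (7,9)  (9,10)  (10,11)  (12,14)  (14,16)  (13,17)  (17,20)  (20,21)  (19,22)  (21,23)
take (0,4); take (7,8); take (9,10); take (10,11); take (12,14); take (14,16); take (17,20); take (20,21); take (21,23).
Selected 9 talks.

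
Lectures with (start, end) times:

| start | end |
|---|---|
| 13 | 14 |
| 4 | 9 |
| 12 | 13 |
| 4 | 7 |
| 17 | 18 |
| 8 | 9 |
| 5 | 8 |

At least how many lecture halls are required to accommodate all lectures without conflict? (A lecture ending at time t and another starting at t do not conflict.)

Events (time:±→running): 4:+→1 4:+→2 5:+→3 … peak 3.

3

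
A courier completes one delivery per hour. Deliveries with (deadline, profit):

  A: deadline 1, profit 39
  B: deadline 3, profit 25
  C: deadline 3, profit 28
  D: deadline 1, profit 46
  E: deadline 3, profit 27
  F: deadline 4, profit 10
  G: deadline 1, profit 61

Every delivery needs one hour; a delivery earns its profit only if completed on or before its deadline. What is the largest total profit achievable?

126

Profit order: G=61 D=46 A=39 C=28 E=27 B=25 F=10
Assign: G→slot 1, D skipped, A skipped, C→slot 3, E→slot 2, B skipped, F→slot 4.
Slots: [1:G] [2:E] [3:C] [4:F]
Profit = 61 + 27 + 28 + 10 = 126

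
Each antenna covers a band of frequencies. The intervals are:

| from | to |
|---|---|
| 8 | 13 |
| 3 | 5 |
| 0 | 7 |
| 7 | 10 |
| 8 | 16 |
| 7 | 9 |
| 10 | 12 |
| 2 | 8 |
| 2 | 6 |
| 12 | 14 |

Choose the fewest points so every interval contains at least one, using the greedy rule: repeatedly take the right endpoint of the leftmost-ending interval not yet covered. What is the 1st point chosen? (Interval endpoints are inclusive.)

Sort by right endpoint; whenever an interval is uncovered, place a point at its right end.
By right end: [3,5]  [2,6]  [0,7]  [2,8]  [7,9]  [7,10]  [10,12]  [8,13]  [12,14]  [8,16]
[3,5] uncovered → point at 5; [7,9] uncovered → point at 9; [10,12] uncovered → point at 12.
Points: 5, 9, 12 (3 total).

5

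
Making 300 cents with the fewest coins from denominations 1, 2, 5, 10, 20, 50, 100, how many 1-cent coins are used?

Use the largest denomination that fits, subtract, and repeat.
300 − 3×100→0
Count of 1: 0

0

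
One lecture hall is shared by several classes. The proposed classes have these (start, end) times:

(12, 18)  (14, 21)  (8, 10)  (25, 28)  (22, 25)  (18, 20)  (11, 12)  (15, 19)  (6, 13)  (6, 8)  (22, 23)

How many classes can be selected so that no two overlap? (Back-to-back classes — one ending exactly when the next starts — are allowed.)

Order by finish time; keep every interval that doesn't clash with the previous kept one.
Sorted by end: (6,8)  (8,10)  (11,12)  (6,13)  (12,18)  (15,19)  (18,20)  (14,21)  (22,23)  (22,25)  (25,28)
take (6,8); take (8,10); take (11,12); take (12,18); take (18,20); take (22,23); take (25,28).
Selected 7 classes.

7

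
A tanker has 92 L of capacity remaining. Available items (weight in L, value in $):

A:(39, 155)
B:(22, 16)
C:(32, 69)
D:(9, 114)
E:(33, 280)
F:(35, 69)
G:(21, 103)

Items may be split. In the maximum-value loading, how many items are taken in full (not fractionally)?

Ratios (sorted): D 12.67, E 8.48, G 4.90, A 3.97, C 2.16, F 1.97, B 0.73
take D (9 @ 114); take E (33 @ 280); take G (21 @ 103); take 29/39 of A → 115.26. Capacity used 92/92.
3 item(s) taken whole; one partial (take 29/39 of A).

3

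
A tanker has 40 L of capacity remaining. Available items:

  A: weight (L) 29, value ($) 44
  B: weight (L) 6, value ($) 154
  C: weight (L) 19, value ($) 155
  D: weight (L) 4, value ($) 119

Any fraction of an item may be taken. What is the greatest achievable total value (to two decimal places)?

444.69

Ratios (sorted): D 29.75, B 25.67, C 8.16, A 1.52
take D (4 @ 119); take B (6 @ 154); take C (19 @ 155); take 11/29 of A → 16.69. Capacity used 40/40.
Total value = 444.69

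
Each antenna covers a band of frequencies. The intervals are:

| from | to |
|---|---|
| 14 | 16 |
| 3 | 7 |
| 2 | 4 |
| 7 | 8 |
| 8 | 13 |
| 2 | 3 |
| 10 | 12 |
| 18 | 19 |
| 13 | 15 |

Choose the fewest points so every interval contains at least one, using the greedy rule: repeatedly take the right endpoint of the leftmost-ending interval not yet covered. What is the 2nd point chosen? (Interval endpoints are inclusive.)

8

Sorted: [2,3] [2,4] [3,7] [7,8] [10,12] [8,13] [13,15] [14,16] [18,19]
{[2,3],[2,4],[3,7]} hit by 3; {[7,8]} hit by 8; {[10,12],[8,13]} hit by 12; {[13,15],[14,16]} hit by 15; {[18,19]} hit by 19.
Points: 3, 8, 12, 15, 19 (5 total).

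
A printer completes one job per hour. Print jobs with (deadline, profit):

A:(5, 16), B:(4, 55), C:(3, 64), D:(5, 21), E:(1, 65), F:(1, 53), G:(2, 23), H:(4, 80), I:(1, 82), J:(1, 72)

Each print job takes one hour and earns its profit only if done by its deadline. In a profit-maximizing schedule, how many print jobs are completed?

5

By profit: I(d1,82), H(d4,80), J(d1,72), E(d1,65), C(d3,64), B(d4,55), F(d1,53), G(d2,23), D(d5,21), A(d5,16)
I→slot 1; H→slot 4; J skipped; E skipped; C→slot 3; B→slot 2; F skipped; G skipped; D→slot 5; A skipped.
5 of 10 scheduled.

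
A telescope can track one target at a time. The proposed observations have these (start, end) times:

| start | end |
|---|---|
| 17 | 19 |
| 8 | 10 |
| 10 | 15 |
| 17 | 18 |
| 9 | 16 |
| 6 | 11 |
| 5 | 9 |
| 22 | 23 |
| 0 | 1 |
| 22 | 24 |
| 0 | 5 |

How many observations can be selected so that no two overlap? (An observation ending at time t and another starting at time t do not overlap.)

By end time: (0,1), (0,5), (5,9), (8,10), (6,11), (10,15), (9,16), (17,18), (17,19), (22,23), (22,24).
Pick (0,1); next start ≥ 1 → (5,9); next start ≥ 9 → (10,15); next start ≥ 15 → (17,18); next start ≥ 18 → (22,23).
Selected 5 observations.

5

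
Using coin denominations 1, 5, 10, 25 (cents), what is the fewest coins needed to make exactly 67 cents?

67 − 2×25→17 − 1×10→7 − 1×5→2 − 2×1→0
Total coins = 2 + 1 + 1 + 2 = 6

6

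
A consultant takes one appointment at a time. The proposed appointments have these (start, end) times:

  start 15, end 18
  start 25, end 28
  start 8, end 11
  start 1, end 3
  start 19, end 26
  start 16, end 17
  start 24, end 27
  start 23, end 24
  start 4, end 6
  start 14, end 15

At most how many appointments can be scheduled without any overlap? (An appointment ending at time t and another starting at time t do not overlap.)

7

Greedy by earliest finish: after sorting by end time, pick each interval compatible with the last pick.
Sorted by end: (1,3)  (4,6)  (8,11)  (14,15)  (16,17)  (15,18)  (23,24)  (19,26)  (24,27)  (25,28)
take (1,3); take (4,6); take (8,11); take (14,15); take (16,17); take (23,24); take (24,27).
Selected 7 appointments.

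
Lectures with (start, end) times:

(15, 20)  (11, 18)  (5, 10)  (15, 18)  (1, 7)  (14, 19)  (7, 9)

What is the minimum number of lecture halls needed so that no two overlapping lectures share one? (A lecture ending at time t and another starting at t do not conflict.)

4

starts: [1, 5, 7, 11, 14, 15, 15]
ends:   [7, 9, 10, 18, 18, 19, 20]
s1→1 s5→2 e7→1 s7→2 e9→1 e10→0 s11→1 s14→2 s15→3 s15→4  — peak 4.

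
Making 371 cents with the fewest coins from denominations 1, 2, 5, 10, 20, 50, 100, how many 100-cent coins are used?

Greedy: take as many of the largest coin as possible, then repeat with the remainder.
371 − 3×100→71 − 1×50→21 − 1×20→1 − 1×1→0
Count of 100: 3

3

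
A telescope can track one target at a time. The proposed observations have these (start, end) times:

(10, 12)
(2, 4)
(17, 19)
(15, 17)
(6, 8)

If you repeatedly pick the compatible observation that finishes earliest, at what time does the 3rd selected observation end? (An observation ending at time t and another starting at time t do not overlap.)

Sorted by end: (2,4)  (6,8)  (10,12)  (15,17)  (17,19)
take (2,4); take (6,8); take (10,12); take (15,17); take (17,19).
Selected: (2,4) (6,8) (10,12) (15,17) (17,19)

12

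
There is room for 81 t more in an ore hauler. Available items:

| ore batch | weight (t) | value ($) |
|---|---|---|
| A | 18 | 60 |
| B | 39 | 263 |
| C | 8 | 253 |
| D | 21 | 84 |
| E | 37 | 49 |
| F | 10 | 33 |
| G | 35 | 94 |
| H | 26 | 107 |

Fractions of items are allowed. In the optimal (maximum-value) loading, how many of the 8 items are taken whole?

Sort by value per unit weight and fill in that order.
Order: C (253/8=31.62) > B (263/39=6.74) > H (107/26=4.12) > D (84/21=4.00) > A (60/18=3.33) > F (33/10=3.30) > G (94/35=2.69) > E (49/37=1.32)
Fill: take C (8 @ 253) → take B (39 @ 263) → take H (26 @ 107) → take 8/21 of D → 32.00; 81/81 used.
3 item(s) taken whole; one partial (take 8/21 of D).

3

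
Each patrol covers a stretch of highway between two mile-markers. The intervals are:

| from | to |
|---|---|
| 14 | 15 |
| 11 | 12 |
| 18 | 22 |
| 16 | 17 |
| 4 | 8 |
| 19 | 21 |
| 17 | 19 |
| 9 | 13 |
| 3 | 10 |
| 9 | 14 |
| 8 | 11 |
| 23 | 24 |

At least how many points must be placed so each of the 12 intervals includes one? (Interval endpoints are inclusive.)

Sort by right endpoint; whenever an interval is uncovered, place a point at its right end.
Sorted: [4,8] [3,10] [8,11] [11,12] [9,13] [9,14] [14,15] [16,17] [17,19] [19,21] [18,22] [23,24]
{[4,8],[3,10],[8,11]} hit by 8; {[11,12],[9,13],[9,14]} hit by 12; {[14,15]} hit by 15; {[16,17],[17,19]} hit by 17; {[19,21],[18,22]} hit by 21; {[23,24]} hit by 24.
Points: 8, 12, 15, 17, 21, 24 (6 total).

6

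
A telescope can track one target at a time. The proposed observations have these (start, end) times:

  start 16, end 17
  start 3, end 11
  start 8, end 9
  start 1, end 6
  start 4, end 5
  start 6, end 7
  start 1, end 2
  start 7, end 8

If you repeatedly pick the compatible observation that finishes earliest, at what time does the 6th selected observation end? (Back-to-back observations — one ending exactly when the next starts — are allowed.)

17

Sorted by end: (1,2)  (4,5)  (1,6)  (6,7)  (7,8)  (8,9)  (3,11)  (16,17)
take (1,2); take (4,5); take (6,7); take (7,8); take (8,9); take (16,17).
Selected: (1,2) (4,5) (6,7) (7,8) (8,9) (16,17)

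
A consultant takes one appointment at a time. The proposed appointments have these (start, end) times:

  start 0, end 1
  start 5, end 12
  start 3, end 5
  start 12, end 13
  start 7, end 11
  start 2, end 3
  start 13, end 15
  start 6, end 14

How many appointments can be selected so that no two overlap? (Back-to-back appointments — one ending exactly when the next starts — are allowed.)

Sort by end time and greedily take each interval whose start is ≥ the last chosen end.
By end time: (0,1), (2,3), (3,5), (7,11), (5,12), (12,13), (6,14), (13,15).
Pick (0,1); next start ≥ 1 → (2,3); next start ≥ 3 → (3,5); next start ≥ 5 → (7,11); next start ≥ 11 → (12,13); next start ≥ 13 → (13,15).
Selected 6 appointments.

6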